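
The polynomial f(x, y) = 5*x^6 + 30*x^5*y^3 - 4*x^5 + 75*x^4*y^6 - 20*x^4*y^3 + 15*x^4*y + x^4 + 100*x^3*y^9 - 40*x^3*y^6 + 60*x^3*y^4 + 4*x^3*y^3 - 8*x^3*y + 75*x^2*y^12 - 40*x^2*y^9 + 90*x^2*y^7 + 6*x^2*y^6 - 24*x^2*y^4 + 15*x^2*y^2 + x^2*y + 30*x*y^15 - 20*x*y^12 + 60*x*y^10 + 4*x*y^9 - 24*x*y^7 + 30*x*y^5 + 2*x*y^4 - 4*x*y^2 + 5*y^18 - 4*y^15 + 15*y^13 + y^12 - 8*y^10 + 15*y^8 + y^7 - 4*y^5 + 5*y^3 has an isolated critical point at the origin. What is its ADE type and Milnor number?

Type D4, Milnor number mu = 4.

The Hessian of f at 0 has rank 0. Corank 2; j^3 = y*(x^2 - 4*x*y + 5*y^2) splits into three distinct lines over C (the quadratic factor has nonzero discriminant), so D_4.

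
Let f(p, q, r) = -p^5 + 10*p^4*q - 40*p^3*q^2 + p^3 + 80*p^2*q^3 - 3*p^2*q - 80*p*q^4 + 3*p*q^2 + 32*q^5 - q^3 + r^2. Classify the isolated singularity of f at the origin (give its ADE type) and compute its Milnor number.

Type E_{8}, Milnor number mu = 8.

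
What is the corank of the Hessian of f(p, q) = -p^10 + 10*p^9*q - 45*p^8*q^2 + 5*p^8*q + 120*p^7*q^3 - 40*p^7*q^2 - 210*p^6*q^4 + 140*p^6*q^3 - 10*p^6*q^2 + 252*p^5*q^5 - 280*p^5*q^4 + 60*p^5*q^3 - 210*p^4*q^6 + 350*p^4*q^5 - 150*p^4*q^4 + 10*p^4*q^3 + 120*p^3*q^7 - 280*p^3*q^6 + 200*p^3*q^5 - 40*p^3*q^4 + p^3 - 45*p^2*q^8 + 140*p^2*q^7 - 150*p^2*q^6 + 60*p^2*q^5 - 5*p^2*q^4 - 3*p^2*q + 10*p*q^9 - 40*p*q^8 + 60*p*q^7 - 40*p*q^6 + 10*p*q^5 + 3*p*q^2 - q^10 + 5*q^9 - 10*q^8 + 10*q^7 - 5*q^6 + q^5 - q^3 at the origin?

2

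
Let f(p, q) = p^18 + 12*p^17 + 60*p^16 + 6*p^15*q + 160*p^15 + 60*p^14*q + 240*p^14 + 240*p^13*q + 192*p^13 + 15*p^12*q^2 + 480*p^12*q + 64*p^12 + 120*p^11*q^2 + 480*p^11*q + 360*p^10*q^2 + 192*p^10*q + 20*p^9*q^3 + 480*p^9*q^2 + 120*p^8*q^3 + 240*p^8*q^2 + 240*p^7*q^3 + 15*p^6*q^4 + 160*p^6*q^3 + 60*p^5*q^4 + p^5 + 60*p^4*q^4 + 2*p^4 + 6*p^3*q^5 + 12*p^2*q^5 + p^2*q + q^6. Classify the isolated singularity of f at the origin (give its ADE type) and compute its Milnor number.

Type D_7, Milnor number mu = 7.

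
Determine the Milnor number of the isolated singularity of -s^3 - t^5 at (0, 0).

8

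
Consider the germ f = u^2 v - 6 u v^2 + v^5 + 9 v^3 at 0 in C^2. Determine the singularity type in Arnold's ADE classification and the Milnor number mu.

Type D_{6}, Milnor number mu = 6.

The Hessian of f at 0 has rank 0. Corank 2; j^3 = v*(u - 3*v)^2 has shape L^2 M (L != M), so D-series; mu = 6 gives D_6.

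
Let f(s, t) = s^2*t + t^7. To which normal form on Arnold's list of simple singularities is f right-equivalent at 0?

D_8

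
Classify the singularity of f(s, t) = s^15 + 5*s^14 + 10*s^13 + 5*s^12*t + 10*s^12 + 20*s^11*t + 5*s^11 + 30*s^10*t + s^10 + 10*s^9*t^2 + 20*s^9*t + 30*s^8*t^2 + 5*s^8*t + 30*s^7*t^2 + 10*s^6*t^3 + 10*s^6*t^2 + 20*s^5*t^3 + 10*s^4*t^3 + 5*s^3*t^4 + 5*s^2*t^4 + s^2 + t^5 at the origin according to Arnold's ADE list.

A_{4}

The Hessian of f at 0 has rank 1. Corank 1: A-series; mu = 4 gives A_4.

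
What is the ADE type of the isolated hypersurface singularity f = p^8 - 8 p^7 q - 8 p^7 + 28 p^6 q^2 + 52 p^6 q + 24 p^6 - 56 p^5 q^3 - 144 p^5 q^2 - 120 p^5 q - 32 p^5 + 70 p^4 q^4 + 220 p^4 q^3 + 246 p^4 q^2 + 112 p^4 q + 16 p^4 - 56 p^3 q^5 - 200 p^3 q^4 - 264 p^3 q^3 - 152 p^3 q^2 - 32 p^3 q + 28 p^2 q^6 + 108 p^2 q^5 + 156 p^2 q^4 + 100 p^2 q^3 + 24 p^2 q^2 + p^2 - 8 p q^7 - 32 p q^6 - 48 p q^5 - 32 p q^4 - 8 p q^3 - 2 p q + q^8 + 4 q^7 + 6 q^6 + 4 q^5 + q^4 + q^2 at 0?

A_{3}

The Hessian of f at 0 is [[2, -2], [-2, 2]] with rank 1, so corank 1. A Groebner basis of the Jacobian ideal J(f) in C{p,q} is {q^3, p - q}; counting standard monomials gives mu = 3. Corank 1: A-series; mu = 3 gives A_3.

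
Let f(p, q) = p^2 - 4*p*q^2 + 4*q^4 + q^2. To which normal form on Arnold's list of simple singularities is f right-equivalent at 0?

A1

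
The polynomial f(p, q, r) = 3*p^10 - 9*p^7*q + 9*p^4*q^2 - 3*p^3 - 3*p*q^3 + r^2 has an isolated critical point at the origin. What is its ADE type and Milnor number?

Type E_7, Milnor number mu = 7.

The Hessian of f at 0 is [[0, 0, 0], [0, 0, 0], [0, 0, 2]] with rank 1, so corank 2. A Groebner basis of the Jacobian ideal J(f) in C{p,q,r} is {p^3, p*q^2, 3*p^2 + q^3, r}; counting standard monomials gives mu = 7. Corank 2; j^3 = -3*p^3 is a perfect cube, so E-series; the 4-jet and mu = 7 give E_7.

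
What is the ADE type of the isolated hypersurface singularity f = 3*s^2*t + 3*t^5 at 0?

The Hessian of f at 0 is [[0, 0], [0, 0]] with rank 0, so corank 2. A Groebner basis of the Jacobian ideal J(f) in C{s,t} is {s^2/5 + t^4, s^3, s*t}; counting standard monomials gives mu = 6. Corank 2; j^3 = 3*s^2*t has shape L^2 M (L != M), so D-series; mu = 6 gives D_6.

D6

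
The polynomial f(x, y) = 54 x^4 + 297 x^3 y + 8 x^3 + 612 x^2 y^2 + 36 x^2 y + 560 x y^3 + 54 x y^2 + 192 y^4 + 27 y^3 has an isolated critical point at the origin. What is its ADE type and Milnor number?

Type E7, Milnor number mu = 7.

The Hessian of f at 0 has rank 0. Corank 2; j^3 = (2*x + 3*y)^3 is a perfect cube, so E-series; the 4-jet and mu = 7 give E_7.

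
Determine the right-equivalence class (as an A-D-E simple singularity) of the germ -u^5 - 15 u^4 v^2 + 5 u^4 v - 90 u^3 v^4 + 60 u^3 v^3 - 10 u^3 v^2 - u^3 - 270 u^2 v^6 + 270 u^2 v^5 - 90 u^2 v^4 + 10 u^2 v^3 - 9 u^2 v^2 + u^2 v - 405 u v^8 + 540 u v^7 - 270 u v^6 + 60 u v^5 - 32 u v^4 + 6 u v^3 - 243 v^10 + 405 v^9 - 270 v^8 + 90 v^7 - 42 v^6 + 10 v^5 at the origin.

D_6

The Hessian of f at 0 has rank 0. Corank 2; j^3 = -u^2*(u - v) has shape L^2 M (L != M), so D-series; mu = 6 gives D_6.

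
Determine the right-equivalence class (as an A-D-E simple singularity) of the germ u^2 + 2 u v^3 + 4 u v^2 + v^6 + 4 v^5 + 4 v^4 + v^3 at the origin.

A_2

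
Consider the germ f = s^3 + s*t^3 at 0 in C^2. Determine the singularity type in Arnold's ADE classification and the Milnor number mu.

The Hessian of f at 0 has rank 0. Corank 2; j^3 = s^3 is a perfect cube, so E-series; the 4-jet and mu = 7 give E_7.

Type E_7, Milnor number mu = 7.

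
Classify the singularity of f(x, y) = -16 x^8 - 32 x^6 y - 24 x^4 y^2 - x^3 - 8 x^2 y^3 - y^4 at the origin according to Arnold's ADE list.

E_6

The Hessian of f at 0 has rank 0. Corank 2; j^3 = -x^3 is a perfect cube, so E-series; the 4-jet and mu = 6 give E_6.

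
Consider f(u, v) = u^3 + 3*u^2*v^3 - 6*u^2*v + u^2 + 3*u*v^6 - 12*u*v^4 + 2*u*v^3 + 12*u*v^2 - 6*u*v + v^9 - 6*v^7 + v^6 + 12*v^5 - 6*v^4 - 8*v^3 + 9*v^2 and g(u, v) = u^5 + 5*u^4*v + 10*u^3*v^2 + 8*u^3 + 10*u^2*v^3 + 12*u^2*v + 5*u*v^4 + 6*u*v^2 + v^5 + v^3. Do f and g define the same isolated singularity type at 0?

The Hessian of f at 0 has rank 1. Corank 1: A-series; mu = 2 gives A_2. The Hessian of g at 0 has rank 0. Corank 2; j^3 = (2*u + v)^3 is a perfect cube, so E-series; the 5-jet and mu = 8 give E_8. f is A_2 but g is E_8, hence not right-equivalent.

No.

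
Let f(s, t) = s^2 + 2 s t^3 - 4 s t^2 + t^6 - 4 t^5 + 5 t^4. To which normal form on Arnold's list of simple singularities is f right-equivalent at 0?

A3

The Hessian of f at 0 is [[2, 0], [0, 0]] with rank 1, so corank 1. A Groebner basis of the Jacobian ideal J(f) in C{s,t} is {s^2, s*t, -s/2 + t^2}; counting standard monomials gives mu = 3. Corank 1: A-series; mu = 3 gives A_3.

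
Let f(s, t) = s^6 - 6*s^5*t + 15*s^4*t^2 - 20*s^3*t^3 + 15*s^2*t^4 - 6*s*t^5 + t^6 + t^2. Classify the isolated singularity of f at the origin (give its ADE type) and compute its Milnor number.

Type A_5, Milnor number mu = 5.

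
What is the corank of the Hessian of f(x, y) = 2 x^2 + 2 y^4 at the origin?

1

The Hessian at 0 is [[4, 0], [0, 0]] of rank 1; hence corank 1.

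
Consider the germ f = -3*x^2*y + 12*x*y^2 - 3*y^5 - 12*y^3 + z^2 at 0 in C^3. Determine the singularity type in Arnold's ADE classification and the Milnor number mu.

Type D_6, Milnor number mu = 6.

The Hessian of f at 0 is [[0, 0, 0], [0, 0, 0], [0, 0, 2]] with rank 1, so corank 2. A Groebner basis of the Jacobian ideal J(f) in C{x,y,z} is {x^2/5 + y^4 - 4*y^2/5, x^3 - 8*y^3, x*y - 2*y^2, z}; counting standard monomials gives mu = 6. Corank 2; j^3 = -3*y*(x - 2*y)^2 has shape L^2 M (L != M), so D-series; mu = 6 gives D_6.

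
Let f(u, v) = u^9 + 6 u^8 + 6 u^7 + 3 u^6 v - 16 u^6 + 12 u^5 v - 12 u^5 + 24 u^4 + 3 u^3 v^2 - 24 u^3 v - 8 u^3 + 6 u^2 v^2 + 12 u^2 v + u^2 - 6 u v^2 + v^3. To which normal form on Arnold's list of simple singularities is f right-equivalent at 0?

The Hessian of f at 0 is [[2, 0], [0, 0]] with rank 1, so corank 1. A Groebner basis of the Jacobian ideal J(f) in C{u,v} is {v^2, u}; counting standard monomials gives mu = 2. Corank 1: A-series; mu = 2 gives A_2.

A2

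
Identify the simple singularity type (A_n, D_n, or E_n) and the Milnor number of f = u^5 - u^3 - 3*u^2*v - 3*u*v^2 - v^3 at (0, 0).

Type E_{8}, Milnor number mu = 8.

The Hessian of f at 0 has rank 0. Corank 2; j^3 = -(u + v)^3 is a perfect cube, so E-series; the 5-jet and mu = 8 give E_8.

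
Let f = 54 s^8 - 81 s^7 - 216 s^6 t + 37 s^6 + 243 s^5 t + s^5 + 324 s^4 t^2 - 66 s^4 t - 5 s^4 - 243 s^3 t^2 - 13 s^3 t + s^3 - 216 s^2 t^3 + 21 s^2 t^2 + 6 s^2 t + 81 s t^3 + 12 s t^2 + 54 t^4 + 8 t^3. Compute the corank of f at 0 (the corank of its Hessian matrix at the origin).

2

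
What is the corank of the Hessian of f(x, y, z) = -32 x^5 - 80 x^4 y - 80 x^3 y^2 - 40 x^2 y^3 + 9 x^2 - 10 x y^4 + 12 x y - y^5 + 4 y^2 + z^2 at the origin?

1

Hessian at 0 has rank 2.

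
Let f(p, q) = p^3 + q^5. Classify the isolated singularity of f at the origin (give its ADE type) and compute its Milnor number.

The Hessian of f at 0 is [[0, 0], [0, 0]] with rank 0, so corank 2. A Groebner basis of the Jacobian ideal J(f) in C{p,q} is {q^4, p^2}; counting standard monomials gives mu = 8. Corank 2; j^3 = p^3 is a perfect cube, so E-series; the 5-jet and mu = 8 give E_8.

Type E_8, Milnor number mu = 8.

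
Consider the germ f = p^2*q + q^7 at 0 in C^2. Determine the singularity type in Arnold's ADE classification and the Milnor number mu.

The Hessian of f at 0 is [[0, 0], [0, 0]] with rank 0, so corank 2. A Groebner basis of the Jacobian ideal J(f) in C{p,q} is {p^2/7 + q^6, p^3, p*q}; counting standard monomials gives mu = 8. Corank 2; j^3 = p^2*q has shape L^2 M (L != M), so D-series; mu = 8 gives D_8.

Type D_8, Milnor number mu = 8.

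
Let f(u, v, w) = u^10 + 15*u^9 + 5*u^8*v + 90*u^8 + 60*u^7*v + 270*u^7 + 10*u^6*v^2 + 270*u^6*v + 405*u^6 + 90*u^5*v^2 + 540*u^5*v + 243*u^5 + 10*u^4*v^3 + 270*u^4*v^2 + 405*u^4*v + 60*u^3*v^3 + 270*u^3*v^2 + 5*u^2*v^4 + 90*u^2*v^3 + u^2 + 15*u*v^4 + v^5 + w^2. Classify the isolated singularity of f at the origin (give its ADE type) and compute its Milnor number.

Type A_4, Milnor number mu = 4.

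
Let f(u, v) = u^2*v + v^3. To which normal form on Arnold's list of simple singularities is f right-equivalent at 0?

D4

The Hessian of f at 0 has rank 0. Corank 2; j^3 = v*(u^2 + v^2) splits into three distinct lines over C (the quadratic factor has nonzero discriminant), so D_4.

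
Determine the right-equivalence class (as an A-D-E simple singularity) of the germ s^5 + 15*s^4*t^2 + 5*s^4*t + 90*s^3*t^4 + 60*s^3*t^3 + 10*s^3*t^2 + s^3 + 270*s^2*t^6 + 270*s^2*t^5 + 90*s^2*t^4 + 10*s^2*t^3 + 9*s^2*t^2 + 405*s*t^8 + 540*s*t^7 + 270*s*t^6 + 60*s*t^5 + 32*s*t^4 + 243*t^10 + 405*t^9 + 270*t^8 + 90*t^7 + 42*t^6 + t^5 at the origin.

E_{8}

The Hessian of f at 0 is [[0, 0], [0, 0]] with rank 0, so corank 2. A Groebner basis of the Jacobian ideal J(f) in C{s,t} is {-s^2/36 + s*t^3 - s*t^2/6, s^2/9 + 2*s*t^2/3 + t^4, s^3, s^2*t + s^2/6 + s*t^2}; counting standard monomials gives mu = 8. Corank 2; j^3 = s^3 is a perfect cube, so E-series; the 5-jet and mu = 8 give E_8.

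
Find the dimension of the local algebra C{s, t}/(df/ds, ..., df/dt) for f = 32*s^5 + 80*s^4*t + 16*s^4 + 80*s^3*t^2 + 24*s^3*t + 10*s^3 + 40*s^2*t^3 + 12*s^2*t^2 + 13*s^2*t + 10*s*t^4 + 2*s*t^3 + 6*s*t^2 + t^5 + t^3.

The Hessian of f at 0 has rank 0. Corank 2; j^3 = (2*s + t)*(5*s^2 + 4*s*t + t^2) splits into three distinct lines over C (the quadratic factor has nonzero discriminant), so D_4.

4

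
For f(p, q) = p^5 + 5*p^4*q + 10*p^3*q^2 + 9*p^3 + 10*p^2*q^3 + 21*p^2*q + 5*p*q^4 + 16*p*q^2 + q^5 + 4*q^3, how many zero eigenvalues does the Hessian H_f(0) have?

The Hessian at 0 is [[0, 0], [0, 0]] of rank 0; hence corank 2.

2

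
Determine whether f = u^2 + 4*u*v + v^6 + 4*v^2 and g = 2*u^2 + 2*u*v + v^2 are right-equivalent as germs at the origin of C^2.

No.

The Hessian of f at 0 has rank 1. Corank 1: A-series; mu = 5 gives A_5. The Hessian of g at 0 has rank 2. Corank 0: nondegenerate Morse point, so A_1. f is A_5 but g is A_1, hence not right-equivalent.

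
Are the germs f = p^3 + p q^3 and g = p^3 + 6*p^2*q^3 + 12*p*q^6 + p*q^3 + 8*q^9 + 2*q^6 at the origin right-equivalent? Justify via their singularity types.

Yes.

The Hessian of f at 0 has rank 0. Corank 2; j^3 = p^3 is a perfect cube, so E-series; the 4-jet and mu = 7 give E_7. The Hessian of g at 0 has rank 0. Corank 2; j^3 = p^3 is a perfect cube, so E-series; the 4-jet and mu = 7 give E_7. Both have type E_7, hence right-equivalent.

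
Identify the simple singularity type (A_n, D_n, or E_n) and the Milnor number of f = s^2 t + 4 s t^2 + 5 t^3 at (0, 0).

Type D_{4}, Milnor number mu = 4.

The Hessian of f at 0 has rank 0. Corank 2; j^3 = t*(s^2 + 4*s*t + 5*t^2) splits into three distinct lines over C (the quadratic factor has nonzero discriminant), so D_4.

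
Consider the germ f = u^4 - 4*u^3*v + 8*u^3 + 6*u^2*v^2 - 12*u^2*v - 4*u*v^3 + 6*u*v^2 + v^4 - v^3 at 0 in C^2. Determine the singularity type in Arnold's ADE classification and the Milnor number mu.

The Hessian of f at 0 has rank 0. Corank 2; j^3 = (2*u - v)^3 is a perfect cube, so E-series; the 4-jet and mu = 6 give E_6.

Type E_6, Milnor number mu = 6.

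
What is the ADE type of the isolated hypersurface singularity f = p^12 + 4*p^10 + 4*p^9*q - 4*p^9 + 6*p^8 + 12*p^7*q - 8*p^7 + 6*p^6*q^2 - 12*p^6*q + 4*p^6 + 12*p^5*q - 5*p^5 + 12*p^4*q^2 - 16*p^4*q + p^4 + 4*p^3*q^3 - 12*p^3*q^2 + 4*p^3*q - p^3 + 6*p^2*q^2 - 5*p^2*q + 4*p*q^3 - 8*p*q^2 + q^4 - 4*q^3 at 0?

D5

The Hessian of f at 0 has rank 0. Corank 2; j^3 = -(p + q)*(p + 2*q)^2 has shape L^2 M (L != M), so D-series; mu = 5 gives D_5.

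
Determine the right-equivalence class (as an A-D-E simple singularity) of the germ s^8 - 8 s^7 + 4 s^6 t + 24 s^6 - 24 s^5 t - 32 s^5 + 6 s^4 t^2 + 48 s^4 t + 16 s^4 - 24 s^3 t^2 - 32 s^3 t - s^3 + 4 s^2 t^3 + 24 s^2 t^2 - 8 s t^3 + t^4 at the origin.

E_6

The Hessian of f at 0 is [[0, 0], [0, 0]] with rank 0, so corank 2. A Groebner basis of the Jacobian ideal J(f) in C{s,t} is {t^4, s*t^2 - t^3/6, s^2}; counting standard monomials gives mu = 6. Corank 2; j^3 = -s^3 is a perfect cube, so E-series; the 4-jet and mu = 6 give E_6.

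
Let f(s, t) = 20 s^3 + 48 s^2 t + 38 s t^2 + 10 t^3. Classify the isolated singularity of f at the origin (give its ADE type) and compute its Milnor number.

Type D4, Milnor number mu = 4.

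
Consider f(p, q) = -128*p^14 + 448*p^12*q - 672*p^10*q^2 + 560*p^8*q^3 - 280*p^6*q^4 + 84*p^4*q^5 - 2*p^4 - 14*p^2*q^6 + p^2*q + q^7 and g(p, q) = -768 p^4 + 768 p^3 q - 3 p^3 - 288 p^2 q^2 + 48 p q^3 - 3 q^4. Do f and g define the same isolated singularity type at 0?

The Hessian of f at 0 is [[0, 0], [0, 0]] with rank 0, so corank 2. A Groebner basis of the Jacobian ideal J(f) in C{p,q} is {p^2/7 + q^6, p^3, p*q}; counting standard monomials gives mu = 8. Corank 2; j^3 = p^2*q has shape L^2 M (L != M), so D-series; mu = 8 gives D_8. The Hessian of g at 0 is [[0, 0], [0, 0]] with rank 0, so corank 2. A Groebner basis of the Jacobian ideal J(g) in C{p,q} is {q^4, p*q^2 - q^3/12, p^2}; counting standard monomials gives mu = 6. Corank 2; j^3 = -3*p^3 is a perfect cube, so E-series; the 4-jet and mu = 6 give E_6. f is D_8 but g is E_6, hence not right-equivalent.

No.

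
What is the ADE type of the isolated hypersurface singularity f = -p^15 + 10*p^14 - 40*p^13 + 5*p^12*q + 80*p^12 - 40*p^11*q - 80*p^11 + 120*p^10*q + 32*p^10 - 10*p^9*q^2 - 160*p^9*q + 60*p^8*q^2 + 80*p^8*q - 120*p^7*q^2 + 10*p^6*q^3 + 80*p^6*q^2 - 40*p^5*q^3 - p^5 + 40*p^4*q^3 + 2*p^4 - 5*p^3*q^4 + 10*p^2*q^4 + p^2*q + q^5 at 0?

The Hessian of f at 0 is [[0, 0], [0, 0]] with rank 0, so corank 2. A Groebner basis of the Jacobian ideal J(f) in C{p,q} is {p^2/5 + q^4, p^3, p*q}; counting standard monomials gives mu = 6. Corank 2; j^3 = p^2*q has shape L^2 M (L != M), so D-series; mu = 6 gives D_6.

D6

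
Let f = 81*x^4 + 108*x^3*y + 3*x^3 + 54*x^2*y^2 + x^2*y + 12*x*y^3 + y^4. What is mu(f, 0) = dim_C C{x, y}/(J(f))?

5

The Hessian of f at 0 has rank 0. Corank 2; j^3 = x^2*(3*x + y) has shape L^2 M (L != M), so D-series; mu = 5 gives D_5.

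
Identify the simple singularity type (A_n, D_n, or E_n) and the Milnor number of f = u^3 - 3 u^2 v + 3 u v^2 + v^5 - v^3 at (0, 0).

The Hessian of f at 0 has rank 0. Corank 2; j^3 = (u - v)^3 is a perfect cube, so E-series; the 5-jet and mu = 8 give E_8.

Type E_{8}, Milnor number mu = 8.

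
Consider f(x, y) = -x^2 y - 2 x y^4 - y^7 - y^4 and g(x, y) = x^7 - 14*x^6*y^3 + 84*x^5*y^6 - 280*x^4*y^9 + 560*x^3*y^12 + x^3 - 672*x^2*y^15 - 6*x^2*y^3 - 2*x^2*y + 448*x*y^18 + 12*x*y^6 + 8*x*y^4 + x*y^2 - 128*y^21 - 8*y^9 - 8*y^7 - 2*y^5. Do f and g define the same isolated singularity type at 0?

No.

The Hessian of f at 0 has rank 0. Corank 2; j^3 = -x^2*y has shape L^2 M (L != M), so D-series; mu = 5 gives D_5. The Hessian of g at 0 has rank 0. Corank 2; j^3 = x*(x - y)^2 has shape L^2 M (L != M), so D-series; mu = 8 gives D_8. f is D_5 but g is D_8, hence not right-equivalent.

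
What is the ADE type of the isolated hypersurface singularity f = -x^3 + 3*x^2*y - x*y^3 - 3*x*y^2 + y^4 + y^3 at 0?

The Hessian of f at 0 is [[0, 0], [0, 0]] with rank 0, so corank 2. A Groebner basis of the Jacobian ideal J(f) in C{x,y} is {x^3 - 3*x^2*y - 6*x^2 + 12*x*y - 6*y^2, 3*x^2 + x*y^2 - 6*x*y + 3*y^2, 3*x^2 - 6*x*y + y^3 + 3*y^2}; counting standard monomials gives mu = 7. Corank 2; j^3 = -(x - y)^3 is a perfect cube, so E-series; the 4-jet and mu = 7 give E_7.

E_{7}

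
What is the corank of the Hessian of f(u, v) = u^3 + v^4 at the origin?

2

Hessian at 0 has rank 0.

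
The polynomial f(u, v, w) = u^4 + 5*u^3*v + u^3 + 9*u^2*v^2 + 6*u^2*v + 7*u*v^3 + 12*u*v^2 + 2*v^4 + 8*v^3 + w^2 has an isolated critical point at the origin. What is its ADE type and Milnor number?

Type E_7, Milnor number mu = 7.

The Hessian of f at 0 has rank 1. Corank 2; j^3 = (u + 2*v)^3 is a perfect cube, so E-series; the 4-jet and mu = 7 give E_7.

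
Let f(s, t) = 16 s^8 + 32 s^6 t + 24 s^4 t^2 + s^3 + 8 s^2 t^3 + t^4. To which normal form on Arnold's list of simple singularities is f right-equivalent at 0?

The Hessian of f at 0 is [[0, 0], [0, 0]] with rank 0, so corank 2. A Groebner basis of the Jacobian ideal J(f) in C{s,t} is {t^3, s^2}; counting standard monomials gives mu = 6. Corank 2; j^3 = s^3 is a perfect cube, so E-series; the 4-jet and mu = 6 give E_6.

E_{6}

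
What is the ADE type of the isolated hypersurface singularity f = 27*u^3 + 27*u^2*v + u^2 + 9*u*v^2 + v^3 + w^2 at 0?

A2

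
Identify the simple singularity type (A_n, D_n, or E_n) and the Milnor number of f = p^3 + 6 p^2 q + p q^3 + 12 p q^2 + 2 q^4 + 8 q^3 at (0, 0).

Type E_{7}, Milnor number mu = 7.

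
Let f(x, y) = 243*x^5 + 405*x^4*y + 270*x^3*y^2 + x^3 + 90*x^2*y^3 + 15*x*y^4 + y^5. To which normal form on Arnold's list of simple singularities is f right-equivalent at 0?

E_{8}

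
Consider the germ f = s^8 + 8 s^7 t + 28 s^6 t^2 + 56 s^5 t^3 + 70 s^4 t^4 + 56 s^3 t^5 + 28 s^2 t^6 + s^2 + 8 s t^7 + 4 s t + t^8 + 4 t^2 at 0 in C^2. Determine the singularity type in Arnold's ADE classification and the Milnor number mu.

The Hessian of f at 0 is [[2, 4], [4, 8]] with rank 1, so corank 1. A Groebner basis of the Jacobian ideal J(f) in C{s,t} is {t^7, s + 2*t}; counting standard monomials gives mu = 7. Corank 1: A-series; mu = 7 gives A_7.

Type A_7, Milnor number mu = 7.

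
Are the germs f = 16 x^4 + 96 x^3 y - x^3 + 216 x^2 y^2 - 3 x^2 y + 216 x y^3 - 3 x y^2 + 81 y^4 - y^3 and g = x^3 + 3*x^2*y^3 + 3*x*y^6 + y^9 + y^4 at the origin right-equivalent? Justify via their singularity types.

Yes.

The Hessian of f at 0 has rank 0. Corank 2; j^3 = -(x + y)^3 is a perfect cube, so E-series; the 4-jet and mu = 6 give E_6. The Hessian of g at 0 has rank 0. Corank 2; j^3 = x^3 is a perfect cube, so E-series; the 4-jet and mu = 6 give E_6. Both have type E_6, hence right-equivalent.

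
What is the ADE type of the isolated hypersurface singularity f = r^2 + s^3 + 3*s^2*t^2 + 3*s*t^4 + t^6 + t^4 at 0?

The Hessian of f at 0 has rank 1. Corank 2; j^3 = s^3 is a perfect cube, so E-series; the 4-jet and mu = 6 give E_6.

E6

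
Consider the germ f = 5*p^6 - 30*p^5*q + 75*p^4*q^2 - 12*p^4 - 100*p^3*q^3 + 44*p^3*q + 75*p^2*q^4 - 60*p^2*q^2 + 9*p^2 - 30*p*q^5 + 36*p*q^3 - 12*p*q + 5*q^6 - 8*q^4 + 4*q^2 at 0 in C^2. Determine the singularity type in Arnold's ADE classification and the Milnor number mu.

Type A_{5}, Milnor number mu = 5.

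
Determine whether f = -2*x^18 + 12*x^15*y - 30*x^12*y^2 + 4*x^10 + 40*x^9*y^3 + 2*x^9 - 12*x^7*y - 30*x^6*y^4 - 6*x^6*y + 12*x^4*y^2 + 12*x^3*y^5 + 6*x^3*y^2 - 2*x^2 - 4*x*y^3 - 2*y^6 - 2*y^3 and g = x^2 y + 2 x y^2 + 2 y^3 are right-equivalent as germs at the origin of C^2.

The Hessian of f at 0 is [[-4, 0], [0, 0]] with rank 1, so corank 1. A Groebner basis of the Jacobian ideal J(f) in C{x,y} is {y^2, x}; counting standard monomials gives mu = 2. Corank 1: A-series; mu = 2 gives A_2. The Hessian of g at 0 is [[0, 0], [0, 0]] with rank 0, so corank 2. A Groebner basis of the Jacobian ideal J(g) in C{x,y} is {y^3, x^2 + 2*y^2, x*y + y^2}; counting standard monomials gives mu = 4. Corank 2; j^3 = y*(x^2 + 2*x*y + 2*y^2) splits into three distinct lines over C (the quadratic factor has nonzero discriminant), so D_4. f is A_2 but g is D_4, hence not right-equivalent.

No.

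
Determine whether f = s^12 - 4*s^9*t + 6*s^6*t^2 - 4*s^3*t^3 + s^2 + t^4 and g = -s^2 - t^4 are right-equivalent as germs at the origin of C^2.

Yes.

The Hessian of f at 0 is [[2, 0], [0, 0]] with rank 1, so corank 1. A Groebner basis of the Jacobian ideal J(f) in C{s,t} is {t^3, s}; counting standard monomials gives mu = 3. Corank 1: A-series; mu = 3 gives A_3. The Hessian of g at 0 is [[-2, 0], [0, 0]] with rank 1, so corank 1. A Groebner basis of the Jacobian ideal J(g) in C{s,t} is {t^3, s}; counting standard monomials gives mu = 3. Corank 1: A-series; mu = 3 gives A_3. Both have type A_3, hence right-equivalent.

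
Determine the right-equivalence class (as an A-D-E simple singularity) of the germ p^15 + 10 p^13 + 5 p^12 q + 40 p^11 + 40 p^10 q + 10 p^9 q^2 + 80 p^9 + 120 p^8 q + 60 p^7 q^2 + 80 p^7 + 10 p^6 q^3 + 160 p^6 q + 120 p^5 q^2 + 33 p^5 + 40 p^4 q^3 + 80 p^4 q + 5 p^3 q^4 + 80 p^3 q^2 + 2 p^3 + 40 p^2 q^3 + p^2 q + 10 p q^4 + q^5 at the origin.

D_{6}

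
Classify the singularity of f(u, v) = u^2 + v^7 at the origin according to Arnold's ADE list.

A_6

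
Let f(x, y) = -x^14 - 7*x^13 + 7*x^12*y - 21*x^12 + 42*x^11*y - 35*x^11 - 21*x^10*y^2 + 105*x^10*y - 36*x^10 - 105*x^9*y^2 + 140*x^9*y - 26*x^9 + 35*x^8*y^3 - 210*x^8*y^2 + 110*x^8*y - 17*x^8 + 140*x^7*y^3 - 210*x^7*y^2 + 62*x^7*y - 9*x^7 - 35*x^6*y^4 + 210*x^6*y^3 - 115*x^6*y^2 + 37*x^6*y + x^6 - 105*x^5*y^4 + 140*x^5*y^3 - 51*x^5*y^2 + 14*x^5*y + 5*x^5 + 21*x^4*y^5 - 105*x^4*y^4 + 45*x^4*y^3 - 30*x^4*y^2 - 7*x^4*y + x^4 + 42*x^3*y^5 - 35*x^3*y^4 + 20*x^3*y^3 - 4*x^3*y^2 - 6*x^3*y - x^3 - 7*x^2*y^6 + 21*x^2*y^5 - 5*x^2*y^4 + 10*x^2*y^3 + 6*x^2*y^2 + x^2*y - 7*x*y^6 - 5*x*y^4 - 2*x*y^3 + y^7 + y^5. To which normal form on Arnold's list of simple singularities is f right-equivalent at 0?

The Hessian of f at 0 has rank 0. Corank 2; j^3 = -x^2*(x - y) has shape L^2 M (L != M), so D-series; mu = 8 gives D_8.

D_8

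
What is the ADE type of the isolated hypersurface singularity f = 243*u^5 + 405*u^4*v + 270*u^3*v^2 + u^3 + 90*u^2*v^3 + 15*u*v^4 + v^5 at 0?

The Hessian of f at 0 has rank 0. Corank 2; j^3 = u^3 is a perfect cube, so E-series; the 5-jet and mu = 8 give E_8.

E_{8}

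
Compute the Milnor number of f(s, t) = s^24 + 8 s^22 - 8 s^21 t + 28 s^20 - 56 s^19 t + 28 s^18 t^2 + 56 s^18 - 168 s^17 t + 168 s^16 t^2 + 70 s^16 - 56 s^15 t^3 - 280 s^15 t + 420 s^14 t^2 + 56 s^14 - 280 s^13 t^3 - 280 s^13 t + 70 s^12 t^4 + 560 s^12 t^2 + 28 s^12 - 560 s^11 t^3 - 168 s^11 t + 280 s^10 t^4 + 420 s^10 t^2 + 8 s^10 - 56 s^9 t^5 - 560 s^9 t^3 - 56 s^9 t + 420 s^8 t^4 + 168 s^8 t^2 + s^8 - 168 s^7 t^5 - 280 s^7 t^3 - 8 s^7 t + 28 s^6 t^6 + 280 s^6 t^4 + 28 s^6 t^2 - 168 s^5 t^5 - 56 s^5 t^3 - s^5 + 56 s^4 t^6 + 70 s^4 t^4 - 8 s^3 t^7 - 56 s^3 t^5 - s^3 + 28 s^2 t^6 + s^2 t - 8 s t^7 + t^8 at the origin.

The Hessian of f at 0 is [[0, 0], [0, 0]] with rank 0, so corank 2. A Groebner basis of the Jacobian ideal J(f) in C{s,t} is {s*t/8 + t^7, s*t^2, s^2 - s*t}; counting standard monomials gives mu = 9. Corank 2; j^3 = -s^2*(s - t) has shape L^2 M (L != M), so D-series; mu = 9 gives D_9.

9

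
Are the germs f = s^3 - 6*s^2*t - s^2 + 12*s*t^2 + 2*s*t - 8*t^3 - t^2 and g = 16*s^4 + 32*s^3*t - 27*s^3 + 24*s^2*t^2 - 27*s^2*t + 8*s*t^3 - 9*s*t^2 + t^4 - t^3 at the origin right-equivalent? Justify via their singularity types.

No.

The Hessian of f at 0 has rank 1. Corank 1: A-series; mu = 2 gives A_2. The Hessian of g at 0 has rank 0. Corank 2; j^3 = -(3*s + t)^3 is a perfect cube, so E-series; the 4-jet and mu = 6 give E_6. f is A_2 but g is E_6, hence not right-equivalent.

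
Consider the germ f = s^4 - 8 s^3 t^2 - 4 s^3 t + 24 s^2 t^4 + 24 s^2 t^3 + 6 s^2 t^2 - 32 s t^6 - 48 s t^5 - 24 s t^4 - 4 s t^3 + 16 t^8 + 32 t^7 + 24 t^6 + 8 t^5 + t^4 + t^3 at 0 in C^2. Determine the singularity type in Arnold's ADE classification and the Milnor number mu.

The Hessian of f at 0 is [[0, 0], [0, 0]] with rank 0, so corank 2. A Groebner basis of the Jacobian ideal J(f) in C{s,t} is {s^3 - 3*s^2*t, t^2}; counting standard monomials gives mu = 6. Corank 2; j^3 = t^3 is a perfect cube, so E-series; the 4-jet and mu = 6 give E_6.

Type E6, Milnor number mu = 6.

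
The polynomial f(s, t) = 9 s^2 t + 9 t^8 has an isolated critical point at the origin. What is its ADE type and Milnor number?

The Hessian of f at 0 has rank 0. Corank 2; j^3 = 9*s^2*t has shape L^2 M (L != M), so D-series; mu = 9 gives D_9.

Type D9, Milnor number mu = 9.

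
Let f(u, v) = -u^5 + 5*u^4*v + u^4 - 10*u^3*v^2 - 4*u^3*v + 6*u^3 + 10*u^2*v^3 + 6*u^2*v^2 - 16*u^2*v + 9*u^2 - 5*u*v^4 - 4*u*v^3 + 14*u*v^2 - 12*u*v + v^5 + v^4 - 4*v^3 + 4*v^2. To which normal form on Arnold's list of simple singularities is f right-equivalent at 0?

A_4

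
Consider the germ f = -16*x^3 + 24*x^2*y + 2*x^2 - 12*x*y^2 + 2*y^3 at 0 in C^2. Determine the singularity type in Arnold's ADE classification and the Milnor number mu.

Type A2, Milnor number mu = 2.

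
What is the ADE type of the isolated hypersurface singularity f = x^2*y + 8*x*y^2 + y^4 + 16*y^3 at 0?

The Hessian of f at 0 has rank 0. Corank 2; j^3 = y*(x + 4*y)^2 has shape L^2 M (L != M), so D-series; mu = 5 gives D_5.

D_{5}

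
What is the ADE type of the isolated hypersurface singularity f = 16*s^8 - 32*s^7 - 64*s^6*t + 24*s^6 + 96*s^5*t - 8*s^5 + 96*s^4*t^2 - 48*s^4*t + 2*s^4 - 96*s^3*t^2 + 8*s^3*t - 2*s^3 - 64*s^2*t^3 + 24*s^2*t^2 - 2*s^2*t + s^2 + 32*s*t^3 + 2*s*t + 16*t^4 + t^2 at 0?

The Hessian of f at 0 is [[2, 2], [2, 2]] with rank 1, so corank 1. A Groebner basis of the Jacobian ideal J(f) in C{s,t} is {s^2 - s - t, s*t + s + t, -s + t^2 - t}; counting standard monomials gives mu = 3. Corank 1: A-series; mu = 3 gives A_3.

A_3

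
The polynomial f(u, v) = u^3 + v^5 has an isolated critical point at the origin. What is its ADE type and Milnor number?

Type E8, Milnor number mu = 8.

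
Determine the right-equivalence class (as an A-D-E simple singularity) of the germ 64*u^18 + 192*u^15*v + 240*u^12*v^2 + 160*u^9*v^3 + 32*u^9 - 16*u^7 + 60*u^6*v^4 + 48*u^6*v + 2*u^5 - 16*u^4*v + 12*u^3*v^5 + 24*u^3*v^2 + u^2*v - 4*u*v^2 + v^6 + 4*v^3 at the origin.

D_{7}

The Hessian of f at 0 has rank 0. Corank 2; j^3 = v*(u - 2*v)^2 has shape L^2 M (L != M), so D-series; mu = 7 gives D_7.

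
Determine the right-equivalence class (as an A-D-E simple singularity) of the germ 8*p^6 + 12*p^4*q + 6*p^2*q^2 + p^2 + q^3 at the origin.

A_2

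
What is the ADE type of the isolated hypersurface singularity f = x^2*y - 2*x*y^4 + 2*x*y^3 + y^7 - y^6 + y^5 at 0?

D_{7}

The Hessian of f at 0 has rank 0. Corank 2; j^3 = x^2*y has shape L^2 M (L != M), so D-series; mu = 7 gives D_7.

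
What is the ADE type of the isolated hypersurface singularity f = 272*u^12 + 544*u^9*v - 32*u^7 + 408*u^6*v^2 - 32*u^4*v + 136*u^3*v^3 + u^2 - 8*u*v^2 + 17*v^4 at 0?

A_3

The Hessian of f at 0 has rank 1. Corank 1: A-series; mu = 3 gives A_3.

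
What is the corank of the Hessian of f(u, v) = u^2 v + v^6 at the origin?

Hessian at 0 has rank 0.

2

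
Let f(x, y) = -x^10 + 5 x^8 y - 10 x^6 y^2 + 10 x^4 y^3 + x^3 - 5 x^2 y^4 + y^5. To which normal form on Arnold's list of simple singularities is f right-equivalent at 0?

The Hessian of f at 0 has rank 0. Corank 2; j^3 = x^3 is a perfect cube, so E-series; the 5-jet and mu = 8 give E_8.

E_{8}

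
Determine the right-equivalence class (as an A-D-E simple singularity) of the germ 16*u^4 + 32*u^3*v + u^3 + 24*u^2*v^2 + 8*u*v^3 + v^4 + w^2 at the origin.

E6

The Hessian of f at 0 has rank 1. Corank 2; j^3 = u^3 is a perfect cube, so E-series; the 4-jet and mu = 6 give E_6.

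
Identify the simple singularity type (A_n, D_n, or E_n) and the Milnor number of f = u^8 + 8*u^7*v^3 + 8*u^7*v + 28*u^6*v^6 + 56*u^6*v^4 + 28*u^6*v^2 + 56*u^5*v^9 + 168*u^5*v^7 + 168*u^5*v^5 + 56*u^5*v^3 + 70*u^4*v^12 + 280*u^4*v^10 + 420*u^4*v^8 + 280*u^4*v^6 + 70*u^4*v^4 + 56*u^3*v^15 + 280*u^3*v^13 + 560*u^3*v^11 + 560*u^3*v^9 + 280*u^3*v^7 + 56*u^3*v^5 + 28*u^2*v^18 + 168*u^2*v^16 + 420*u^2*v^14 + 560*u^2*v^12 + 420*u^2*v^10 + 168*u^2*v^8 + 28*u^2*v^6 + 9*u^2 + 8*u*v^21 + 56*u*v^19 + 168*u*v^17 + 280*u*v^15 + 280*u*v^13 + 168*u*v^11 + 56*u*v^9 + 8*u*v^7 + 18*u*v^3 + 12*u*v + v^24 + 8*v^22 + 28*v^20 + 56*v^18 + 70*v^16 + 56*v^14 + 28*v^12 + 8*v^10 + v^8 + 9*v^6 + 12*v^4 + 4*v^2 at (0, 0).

The Hessian of f at 0 is [[18, 12], [12, 8]] with rank 1, so corank 1. A Groebner basis of the Jacobian ideal J(f) in C{u,v} is {u^3 - 4*u*v^2/3 + 16*u/27 + 32*v/81, u^2*v + 4*u*v^2/3 - 4*u/9 - 8*v/27, u + v^3 + 2*v/3}; counting standard monomials gives mu = 7. Corank 1: A-series; mu = 7 gives A_7.

Type A_{7}, Milnor number mu = 7.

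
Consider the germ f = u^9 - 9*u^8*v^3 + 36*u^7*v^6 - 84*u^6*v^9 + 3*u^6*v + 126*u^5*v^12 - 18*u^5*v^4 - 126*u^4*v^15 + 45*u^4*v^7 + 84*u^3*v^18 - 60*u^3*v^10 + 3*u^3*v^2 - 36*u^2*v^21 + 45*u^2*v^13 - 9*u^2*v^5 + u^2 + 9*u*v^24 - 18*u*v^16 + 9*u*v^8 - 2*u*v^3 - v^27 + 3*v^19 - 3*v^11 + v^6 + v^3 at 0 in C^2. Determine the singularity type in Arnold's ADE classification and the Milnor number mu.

Type A_{2}, Milnor number mu = 2.

The Hessian of f at 0 has rank 1. Corank 1: A-series; mu = 2 gives A_2.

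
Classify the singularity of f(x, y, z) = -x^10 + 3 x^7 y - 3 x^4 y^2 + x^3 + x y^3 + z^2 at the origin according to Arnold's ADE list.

The Hessian of f at 0 has rank 1. Corank 2; j^3 = x^3 is a perfect cube, so E-series; the 4-jet and mu = 7 give E_7.

E7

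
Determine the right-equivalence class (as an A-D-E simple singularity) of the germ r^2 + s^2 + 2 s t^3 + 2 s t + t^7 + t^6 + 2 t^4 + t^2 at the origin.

The Hessian of f at 0 is [[2, 2, 0], [2, 2, 0], [0, 0, 2]] with rank 2, so corank 1. A Groebner basis of the Jacobian ideal J(f) in C{s,t,r} is {s + t^3 + t, s^2 + 2*s*t + t^2, r}; counting standard monomials gives mu = 6. Corank 1: A-series; mu = 6 gives A_6.

A_{6}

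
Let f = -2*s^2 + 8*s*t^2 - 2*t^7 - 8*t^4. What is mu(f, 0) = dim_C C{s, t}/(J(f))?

The Hessian of f at 0 has rank 1. Corank 1: A-series; mu = 6 gives A_6.

6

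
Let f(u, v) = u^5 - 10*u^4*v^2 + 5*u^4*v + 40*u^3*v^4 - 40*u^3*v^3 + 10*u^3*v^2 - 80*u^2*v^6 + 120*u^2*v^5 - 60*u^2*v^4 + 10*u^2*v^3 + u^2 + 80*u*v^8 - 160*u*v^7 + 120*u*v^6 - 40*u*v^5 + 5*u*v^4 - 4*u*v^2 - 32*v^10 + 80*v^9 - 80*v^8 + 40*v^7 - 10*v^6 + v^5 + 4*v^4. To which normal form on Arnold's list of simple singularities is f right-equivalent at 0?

The Hessian of f at 0 has rank 1. Corank 1: A-series; mu = 4 gives A_4.

A4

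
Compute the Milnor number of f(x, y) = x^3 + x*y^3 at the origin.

7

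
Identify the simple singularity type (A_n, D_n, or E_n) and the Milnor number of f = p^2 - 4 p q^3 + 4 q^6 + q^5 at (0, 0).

Type A_{4}, Milnor number mu = 4.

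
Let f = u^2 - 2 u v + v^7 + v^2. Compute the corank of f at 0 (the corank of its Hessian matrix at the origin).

1

Hessian at 0 has rank 1.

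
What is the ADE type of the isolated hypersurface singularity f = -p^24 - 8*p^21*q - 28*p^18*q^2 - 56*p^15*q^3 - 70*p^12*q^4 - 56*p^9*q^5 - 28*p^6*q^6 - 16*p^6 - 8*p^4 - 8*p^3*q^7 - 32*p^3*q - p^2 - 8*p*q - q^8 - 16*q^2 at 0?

The Hessian of f at 0 is [[-2, -8], [-8, -32]] with rank 1, so corank 1. A Groebner basis of the Jacobian ideal J(f) in C{p,q} is {-3*p^2/1024 - 7*p*q/256 + q^4 - q^2/16, p^3 + p/4 + q, p^2*q - p/24 - 16*q^3/3 - q/6, p*q^2 + p/192 + 8*q^3/3 + q/48}; counting standard monomials gives mu = 7. Corank 1: A-series; mu = 7 gives A_7.

A7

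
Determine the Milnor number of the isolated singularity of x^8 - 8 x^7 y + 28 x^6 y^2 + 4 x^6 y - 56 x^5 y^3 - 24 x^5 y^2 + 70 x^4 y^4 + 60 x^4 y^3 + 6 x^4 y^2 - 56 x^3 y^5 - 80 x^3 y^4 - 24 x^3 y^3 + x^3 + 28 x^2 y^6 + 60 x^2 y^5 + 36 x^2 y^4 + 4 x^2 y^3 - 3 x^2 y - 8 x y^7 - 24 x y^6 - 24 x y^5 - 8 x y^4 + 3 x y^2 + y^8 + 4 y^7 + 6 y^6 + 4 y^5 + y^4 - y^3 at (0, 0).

The Hessian of f at 0 is [[0, 0], [0, 0]] with rank 0, so corank 2. A Groebner basis of the Jacobian ideal J(f) in C{x,y} is {y^3, x^2 - 2*x*y + y^2}; counting standard monomials gives mu = 6. Corank 2; j^3 = (x - y)^3 is a perfect cube, so E-series; the 4-jet and mu = 6 give E_6.

6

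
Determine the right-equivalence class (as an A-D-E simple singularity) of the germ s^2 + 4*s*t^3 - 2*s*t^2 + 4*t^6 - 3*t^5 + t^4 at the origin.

A_4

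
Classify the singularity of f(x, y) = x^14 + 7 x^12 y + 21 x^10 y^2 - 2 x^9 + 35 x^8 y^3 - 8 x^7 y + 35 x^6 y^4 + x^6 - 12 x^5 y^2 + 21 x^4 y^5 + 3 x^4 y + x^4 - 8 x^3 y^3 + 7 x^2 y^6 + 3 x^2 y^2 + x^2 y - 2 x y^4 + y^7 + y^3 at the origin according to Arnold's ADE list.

The Hessian of f at 0 is [[0, 0], [0, 0]] with rank 0, so corank 2. A Groebner basis of the Jacobian ideal J(f) in C{x,y} is {y^3, x^2 + 3*y^2, x*y}; counting standard monomials gives mu = 4. Corank 2; j^3 = y*(x^2 + y^2) splits into three distinct lines over C (the quadratic factor has nonzero discriminant), so D_4.

D_4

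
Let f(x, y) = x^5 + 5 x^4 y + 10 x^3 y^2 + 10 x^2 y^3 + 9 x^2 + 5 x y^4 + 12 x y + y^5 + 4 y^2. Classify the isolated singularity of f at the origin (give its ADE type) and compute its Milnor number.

The Hessian of f at 0 has rank 1. Corank 1: A-series; mu = 4 gives A_4.

Type A_{4}, Milnor number mu = 4.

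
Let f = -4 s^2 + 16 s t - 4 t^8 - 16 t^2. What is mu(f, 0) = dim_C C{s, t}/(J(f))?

7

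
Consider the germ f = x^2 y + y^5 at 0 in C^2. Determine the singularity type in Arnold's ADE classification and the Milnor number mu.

The Hessian of f at 0 is [[0, 0], [0, 0]] with rank 0, so corank 2. A Groebner basis of the Jacobian ideal J(f) in C{x,y} is {x^2/5 + y^4, x^3, x*y}; counting standard monomials gives mu = 6. Corank 2; j^3 = x^2*y has shape L^2 M (L != M), so D-series; mu = 6 gives D_6.

Type D_6, Milnor number mu = 6.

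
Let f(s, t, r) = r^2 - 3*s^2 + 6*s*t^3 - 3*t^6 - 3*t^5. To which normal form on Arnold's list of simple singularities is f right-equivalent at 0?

The Hessian of f at 0 has rank 2. Corank 1: A-series; mu = 4 gives A_4.

A4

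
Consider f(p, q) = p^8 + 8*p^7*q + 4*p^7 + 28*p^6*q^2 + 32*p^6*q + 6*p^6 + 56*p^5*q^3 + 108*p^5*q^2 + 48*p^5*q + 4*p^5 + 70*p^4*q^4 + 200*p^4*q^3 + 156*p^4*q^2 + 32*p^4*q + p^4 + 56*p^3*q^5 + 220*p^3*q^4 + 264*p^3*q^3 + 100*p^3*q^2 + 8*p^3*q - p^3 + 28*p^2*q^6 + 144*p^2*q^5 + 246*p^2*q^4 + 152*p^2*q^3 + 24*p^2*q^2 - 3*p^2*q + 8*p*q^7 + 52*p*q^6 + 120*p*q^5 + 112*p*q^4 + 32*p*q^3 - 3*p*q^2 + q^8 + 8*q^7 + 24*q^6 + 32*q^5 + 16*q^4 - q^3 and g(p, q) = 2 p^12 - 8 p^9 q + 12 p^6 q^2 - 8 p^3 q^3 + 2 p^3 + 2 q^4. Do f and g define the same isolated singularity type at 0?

Yes.

The Hessian of f at 0 is [[0, 0], [0, 0]] with rank 0, so corank 2. A Groebner basis of the Jacobian ideal J(f) in C{p,q} is {q^4, p*q^2 + 4*q^3/3, p^2 + 2*p*q + q^2}; counting standard monomials gives mu = 6. Corank 2; j^3 = -(p + q)^3 is a perfect cube, so E-series; the 4-jet and mu = 6 give E_6. The Hessian of g at 0 is [[0, 0], [0, 0]] with rank 0, so corank 2. A Groebner basis of the Jacobian ideal J(g) in C{p,q} is {q^3, p^2}; counting standard monomials gives mu = 6. Corank 2; j^3 = 2*p^3 is a perfect cube, so E-series; the 4-jet and mu = 6 give E_6. Both have type E_6, hence right-equivalent.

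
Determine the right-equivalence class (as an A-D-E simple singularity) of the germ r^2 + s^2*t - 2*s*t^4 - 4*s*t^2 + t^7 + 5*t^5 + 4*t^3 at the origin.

D6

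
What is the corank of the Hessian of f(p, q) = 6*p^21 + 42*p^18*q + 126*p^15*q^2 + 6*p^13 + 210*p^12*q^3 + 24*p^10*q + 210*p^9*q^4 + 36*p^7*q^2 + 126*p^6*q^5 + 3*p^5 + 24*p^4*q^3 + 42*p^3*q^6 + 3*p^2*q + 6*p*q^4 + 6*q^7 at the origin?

2

Hessian at 0 has rank 0.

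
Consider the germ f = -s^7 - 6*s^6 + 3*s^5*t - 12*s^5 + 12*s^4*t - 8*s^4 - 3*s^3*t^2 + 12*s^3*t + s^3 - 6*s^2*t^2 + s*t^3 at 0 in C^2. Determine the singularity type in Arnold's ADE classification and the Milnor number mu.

Type E7, Milnor number mu = 7.

The Hessian of f at 0 has rank 0. Corank 2; j^3 = s^3 is a perfect cube, so E-series; the 4-jet and mu = 7 give E_7.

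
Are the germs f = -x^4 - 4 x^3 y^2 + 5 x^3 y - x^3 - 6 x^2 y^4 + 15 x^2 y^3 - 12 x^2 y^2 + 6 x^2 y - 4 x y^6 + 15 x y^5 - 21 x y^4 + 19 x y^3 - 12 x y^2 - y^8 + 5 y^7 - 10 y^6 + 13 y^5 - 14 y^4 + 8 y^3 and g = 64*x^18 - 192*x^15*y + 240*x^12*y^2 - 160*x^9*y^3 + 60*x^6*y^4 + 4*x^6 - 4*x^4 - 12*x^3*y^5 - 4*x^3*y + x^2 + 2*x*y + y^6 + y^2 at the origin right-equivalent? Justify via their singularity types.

No.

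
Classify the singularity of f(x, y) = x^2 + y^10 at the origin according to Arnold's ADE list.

A_9

The Hessian of f at 0 has rank 1. Corank 1: A-series; mu = 9 gives A_9.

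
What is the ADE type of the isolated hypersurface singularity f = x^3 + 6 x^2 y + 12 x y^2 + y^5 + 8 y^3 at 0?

E_{8}

The Hessian of f at 0 is [[0, 0], [0, 0]] with rank 0, so corank 2. A Groebner basis of the Jacobian ideal J(f) in C{x,y} is {y^4, x^2 + 4*x*y + 4*y^2}; counting standard monomials gives mu = 8. Corank 2; j^3 = (x + 2*y)^3 is a perfect cube, so E-series; the 5-jet and mu = 8 give E_8.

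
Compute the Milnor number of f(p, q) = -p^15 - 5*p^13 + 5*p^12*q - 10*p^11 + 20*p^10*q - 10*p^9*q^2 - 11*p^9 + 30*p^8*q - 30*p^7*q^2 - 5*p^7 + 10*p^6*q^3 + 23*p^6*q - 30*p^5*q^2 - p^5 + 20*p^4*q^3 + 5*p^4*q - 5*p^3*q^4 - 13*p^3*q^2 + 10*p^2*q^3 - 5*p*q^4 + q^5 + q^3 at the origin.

8

The Hessian of f at 0 has rank 0. Corank 2; j^3 = q^3 is a perfect cube, so E-series; the 5-jet and mu = 8 give E_8.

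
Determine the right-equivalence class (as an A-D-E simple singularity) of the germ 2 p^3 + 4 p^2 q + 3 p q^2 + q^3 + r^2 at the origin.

The Hessian of f at 0 is [[0, 0, 0], [0, 0, 0], [0, 0, 2]] with rank 1, so corank 2. A Groebner basis of the Jacobian ideal J(f) in C{p,q,r} is {q^3, p^2 - 3*q^2/2, p*q + 3*q^2/2, r}; counting standard monomials gives mu = 4. Corank 2; j^3 = (p + q)*(2*p^2 + 2*p*q + q^2) splits into three distinct lines over C (the quadratic factor has nonzero discriminant), so D_4.

D_{4}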